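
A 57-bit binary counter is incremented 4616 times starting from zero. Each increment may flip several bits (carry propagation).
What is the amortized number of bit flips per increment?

Bit i flips on every 2^i-th increment, so over 4616 increments bit i flips floor(4616/2^i) times. Summing over i: total flips < 2 * 4616. Amortized: < 2 = O(1) per increment.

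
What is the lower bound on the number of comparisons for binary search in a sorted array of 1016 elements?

With 1016 possible positions, we need at least ceil(log_2(1016)) = 10 comparisons. Each comparison splits the remaining candidates by at most half.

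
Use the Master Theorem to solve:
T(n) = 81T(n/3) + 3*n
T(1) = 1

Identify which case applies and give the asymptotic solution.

a=81, b=3, f(n)=3*n.
log_3(81) = 4 > 1.
Since f(n) = O(n^1) is polynomially smaller than n^4, Case 1 applies.
T(n) = Theta(n^4).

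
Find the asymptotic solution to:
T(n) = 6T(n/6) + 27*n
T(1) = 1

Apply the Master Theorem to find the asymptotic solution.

a=6, b=6, f(n)=27*n. log_6(6) = 1. Case 2: T(n) = O(n log n).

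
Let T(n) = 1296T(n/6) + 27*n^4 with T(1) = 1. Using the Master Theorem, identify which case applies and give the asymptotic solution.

a=1296, b=6, f(n)=27*n^4.
log_6(1296) = 4, so n^(log_b(a)) = n^4.
f(n) = Theta(n^4), so Case 2 applies.
T(n) = Theta(n^4 log n).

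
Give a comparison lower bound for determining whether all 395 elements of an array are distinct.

In the algebraic decision-tree model, the YES region for element distinctness on 395 elements has 395! connected components (one per ordering). Ben-Or's theorem then gives a lower bound of Omega(log(n!)) = Omega(n log n).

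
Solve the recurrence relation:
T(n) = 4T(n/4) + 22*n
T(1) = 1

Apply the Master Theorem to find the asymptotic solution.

a=4, b=4, f(n)=22*n. log_4(4) = 1. Case 2: T(n) = O(n log n).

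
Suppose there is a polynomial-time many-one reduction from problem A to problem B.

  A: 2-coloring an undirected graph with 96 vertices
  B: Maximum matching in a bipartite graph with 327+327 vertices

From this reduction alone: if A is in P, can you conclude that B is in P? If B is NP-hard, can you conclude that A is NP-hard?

A poly-time reduction A <=_p B transfers tractability DOWN (B easy => A easy) and hardness UP (A hard => B hard), not the reverse.
From A in P, the reduction alone does NOT give B in P: any problem in P trivially reduces to SAT, yet SAT is not known to be in P.
From B NP-hard, the reduction alone does NOT give A NP-hard: again, easy problems reduce to hard ones.
(Here in fact A is P and B is P.)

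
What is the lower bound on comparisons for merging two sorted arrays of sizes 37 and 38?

Adversary argument: with sizes 37 and 38 (differing by at most 1), interleave the two arrays so that every consecutive pair in the output comes from different inputs. Then each of the 74 adjacent output pairs must be directly compared, or the algorithm cannot determine their relative order. So 74 comparisons are necessary; standard merge achieves this.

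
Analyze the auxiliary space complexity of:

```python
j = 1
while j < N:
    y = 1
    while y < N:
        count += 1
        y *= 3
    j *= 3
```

Space complexity: O(1).
Only a constant amount of auxiliary storage is used; nothing grows with n.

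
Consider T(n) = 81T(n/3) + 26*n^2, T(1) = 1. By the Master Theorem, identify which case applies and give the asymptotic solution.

a=81, b=3, f(n)=26*n^2.
log_3(81) = 4 > 2.
Since f(n) = O(n^2) is polynomially smaller than n^4, Case 1 applies.
T(n) = Theta(n^4).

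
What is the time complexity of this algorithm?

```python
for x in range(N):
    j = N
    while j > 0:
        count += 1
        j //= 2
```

Time complexity: O(n log n).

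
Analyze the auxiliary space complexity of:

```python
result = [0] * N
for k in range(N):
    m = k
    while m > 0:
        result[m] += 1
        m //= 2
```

Space complexity: O(n).
Auxiliary storage grows linearly with the input size n in the worst case.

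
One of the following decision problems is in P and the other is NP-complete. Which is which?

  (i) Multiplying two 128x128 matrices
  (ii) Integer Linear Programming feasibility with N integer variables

(i) is P: the schoolbook algorithm runs in O(n^3).
(ii) is NP-complete: ILP feasibility is NP-complete (LP relaxation is in P).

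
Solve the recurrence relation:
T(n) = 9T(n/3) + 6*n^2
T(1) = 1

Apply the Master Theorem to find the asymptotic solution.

a=9, b=3, f(n)=6*n^2. log_3(9) = 2. Case 2: T(n) = O(n^2 log n).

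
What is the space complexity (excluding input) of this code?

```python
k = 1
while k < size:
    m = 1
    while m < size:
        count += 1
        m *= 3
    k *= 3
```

Space complexity: O(1).
Only a constant amount of auxiliary storage is used; nothing grows with n.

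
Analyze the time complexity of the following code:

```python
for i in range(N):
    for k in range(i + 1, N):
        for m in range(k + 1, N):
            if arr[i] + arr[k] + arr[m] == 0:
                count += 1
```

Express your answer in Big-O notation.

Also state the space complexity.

Time complexity: O(n^3).
Space complexity: O(1).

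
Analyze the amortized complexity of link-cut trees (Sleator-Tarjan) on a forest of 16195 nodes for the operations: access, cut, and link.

Link-cut trees represent the forest using splay trees over preferred paths. With potential Phi = sum over nodes of log(size of virtual subtree), each access on 16195 nodes is O(log 16195) = O(log n) amortized by the splay-tree access lemma. Cut and link are O(1) plus one access.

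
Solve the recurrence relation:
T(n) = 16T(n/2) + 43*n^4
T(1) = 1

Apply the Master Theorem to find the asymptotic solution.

a=16, b=2, f(n)=43*n^4. log_2(16) = 4. Case 2: T(n) = O(n^4 log n).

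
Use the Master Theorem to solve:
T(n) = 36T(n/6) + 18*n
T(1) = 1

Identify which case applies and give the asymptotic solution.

a=36, b=6, f(n)=18*n.
log_6(36) = 2 > 1.
Since f(n) = O(n^1) is polynomially smaller than n^2, Case 1 applies.
T(n) = Theta(n^2).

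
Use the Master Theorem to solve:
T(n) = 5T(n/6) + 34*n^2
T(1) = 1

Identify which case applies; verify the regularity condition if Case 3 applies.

a=5, b=6, f(n)=34*n^2.
log_6(5) = 0.8982 < 2.
f(n) = Omega(n^(0.8982+epsilon)) for some epsilon > 0, so Case 3 is the candidate.
Regularity: a*f(n/b) = 5*34*(n/6)^2 = (5/36)*34*n^2 <= c*f(n) with c = 5/36 < 1. Satisfied.
Case 3: T(n) = Theta(n^2).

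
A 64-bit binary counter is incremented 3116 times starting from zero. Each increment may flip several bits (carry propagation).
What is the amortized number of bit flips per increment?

Bit i flips on every 2^i-th increment, so over 3116 increments bit i flips floor(3116/2^i) times. Summing over i: total flips < 2 * 3116. Amortized: < 2 = O(1) per increment.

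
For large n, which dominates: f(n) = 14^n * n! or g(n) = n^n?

f(n) = 14^n * n! grows faster: by Stirling n! ~ sqrt(2 pi n)(n/e)^n, so 14^n n! / n^n ~ (14/e)^n sqrt(2 pi n) -> infinity since 14/e > 1.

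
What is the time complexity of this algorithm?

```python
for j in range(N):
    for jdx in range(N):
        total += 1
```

Time complexity: O(n^2).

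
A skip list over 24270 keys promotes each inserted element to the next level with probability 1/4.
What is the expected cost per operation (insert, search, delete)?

Expected number of levels is O(log_4(24270)) = O(log n). A search visits O(1) expected nodes per level over O(log n) levels. Insert/delete are a search plus O(1) pointer updates per level. Expected O(log n) per operation.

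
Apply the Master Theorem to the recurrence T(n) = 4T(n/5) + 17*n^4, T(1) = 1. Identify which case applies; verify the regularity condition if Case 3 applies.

a=4, b=5, f(n)=17*n^4.
log_5(4) = 0.8614 < 4.
f(n) = Omega(n^(0.8614+epsilon)) for some epsilon > 0, so Case 3 is the candidate.
Regularity: a*f(n/b) = 4*17*(n/5)^4 = (4/625)*17*n^4 <= c*f(n) with c = 4/625 < 1. Satisfied.
Case 3: T(n) = Theta(n^4).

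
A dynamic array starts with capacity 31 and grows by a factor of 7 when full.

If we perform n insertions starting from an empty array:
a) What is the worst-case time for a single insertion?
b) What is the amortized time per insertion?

(a) Worst-case single insertion: O(n) -- when the array is full at capacity c, the resize copies all c elements, and c can be Theta(n).
(b) Resizes happen at sizes 31, 217, 1519, ... Total copy cost for n insertions: 31 + 217 + ... = O(n) (geometric series with ratio 1/7). Amortized cost per insertion: O(n)/n = O(1).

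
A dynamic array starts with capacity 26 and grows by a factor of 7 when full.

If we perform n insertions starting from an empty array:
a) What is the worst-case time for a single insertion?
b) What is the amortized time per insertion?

(a) Worst-case single insertion: O(n) -- when the array is full at capacity c, the resize copies all c elements, and c can be Theta(n).
(b) Resizes happen at sizes 26, 182, 1274, ... Total copy cost for n insertions: 26 + 182 + ... = O(n) (geometric series with ratio 1/7). Amortized cost per insertion: O(n)/n = O(1).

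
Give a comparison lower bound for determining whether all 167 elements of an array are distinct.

In the algebraic decision-tree model, the YES region for element distinctness on 167 elements has 167! connected components (one per ordering). Ben-Or's theorem then gives a lower bound of Omega(log(n!)) = Omega(n log n).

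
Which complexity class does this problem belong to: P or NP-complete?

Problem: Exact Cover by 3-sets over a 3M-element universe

This problem is NP-complete: one of Karp's 21 NP-complete problems.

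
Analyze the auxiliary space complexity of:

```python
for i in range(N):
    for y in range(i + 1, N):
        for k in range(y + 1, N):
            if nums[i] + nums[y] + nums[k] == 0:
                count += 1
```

Space complexity: O(1).
Only a constant amount of auxiliary storage is used; nothing grows with n.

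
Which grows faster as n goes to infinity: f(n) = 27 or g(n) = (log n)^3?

g(n) = (log n)^3 grows faster: any unbounded function dominates a constant.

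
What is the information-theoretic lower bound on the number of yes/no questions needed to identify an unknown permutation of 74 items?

There are 74! = 330788544151938641225953028221253782145683251820934971170611926835411235700971565459250872320000000000000000 permutations. Each yes/no question gives at most 1 bit, so at least ceil(log_2(330788544151938641225953028221253782145683251820934971170611926835411235700971565459250872320000000000000000)) = 358 questions are needed.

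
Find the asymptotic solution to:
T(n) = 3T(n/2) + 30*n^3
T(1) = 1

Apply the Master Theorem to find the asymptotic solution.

a=3, b=2, f(n)=30*n^3. log_2(3) = 1.585 < 3. Case 3: T(n) = O(n^3).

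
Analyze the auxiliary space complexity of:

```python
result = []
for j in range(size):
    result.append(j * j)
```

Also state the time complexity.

Space complexity: O(n).
Auxiliary storage grows linearly with the input size n in the worst case.
Time complexity: O(n).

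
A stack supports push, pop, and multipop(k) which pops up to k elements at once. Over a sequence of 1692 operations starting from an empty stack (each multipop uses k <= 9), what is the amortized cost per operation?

Each element is pushed exactly once and popped at most once (whether by pop or as part of a multipop). So the total number of individual pops over the whole sequence is at most the number of pushes, which is at most 1692. Total work <= 2 * 1692, hence O(1) amortized per operation.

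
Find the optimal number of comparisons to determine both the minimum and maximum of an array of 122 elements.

Naive approach: 242 comparisons (121 for max + 121 for min).
Optimal: Compare elements in pairs first (floor(n/2) = 61 comparisons), then find max among winners and min among losers (60 comparisons each).
Total: ceil(3n/2) - 2 = 181 comparisons. An adversary argument shows this is also a lower bound.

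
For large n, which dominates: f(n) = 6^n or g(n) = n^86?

f(n) = 6^n grows faster: any exponential with base > 1 dominates every polynomial.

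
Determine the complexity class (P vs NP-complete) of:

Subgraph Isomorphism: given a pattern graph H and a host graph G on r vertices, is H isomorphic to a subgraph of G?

This problem is NP-complete: generalizes Clique and Hamiltonian Path (pattern size is part of the input).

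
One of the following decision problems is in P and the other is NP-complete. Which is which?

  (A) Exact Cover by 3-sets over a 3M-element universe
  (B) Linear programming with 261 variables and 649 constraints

(A) is NP-complete: one of Karp's 21 NP-complete problems.
(B) is P: the ellipsoid and interior-point methods run in polynomial time.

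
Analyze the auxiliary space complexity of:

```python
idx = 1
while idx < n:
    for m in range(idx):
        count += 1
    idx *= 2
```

Space complexity: O(1).
Only a constant amount of auxiliary storage is used; nothing grows with n.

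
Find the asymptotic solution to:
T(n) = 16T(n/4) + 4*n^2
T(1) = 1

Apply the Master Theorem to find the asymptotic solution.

a=16, b=4, f(n)=4*n^2. log_4(16) = 2. Case 2: T(n) = O(n^2 log n).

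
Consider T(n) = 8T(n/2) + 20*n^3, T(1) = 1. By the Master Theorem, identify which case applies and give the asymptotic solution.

a=8, b=2, f(n)=20*n^3.
log_2(8) = 3, so n^(log_b(a)) = n^3.
f(n) = Theta(n^3), so Case 2 applies.
T(n) = Theta(n^3 log n).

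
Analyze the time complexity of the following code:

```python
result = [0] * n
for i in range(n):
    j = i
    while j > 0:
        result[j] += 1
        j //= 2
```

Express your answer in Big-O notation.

Time complexity: O(n log n).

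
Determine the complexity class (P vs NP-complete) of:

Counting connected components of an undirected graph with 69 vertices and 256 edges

This problem is in P: BFS/DFS visits each vertex and edge once: O(V+E).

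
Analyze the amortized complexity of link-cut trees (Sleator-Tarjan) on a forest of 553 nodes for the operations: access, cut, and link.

Link-cut trees represent the forest using splay trees over preferred paths. With potential Phi = sum over nodes of log(size of virtual subtree), each access on 553 nodes is O(log 553) = O(log n) amortized by the splay-tree access lemma. Cut and link are O(1) plus one access.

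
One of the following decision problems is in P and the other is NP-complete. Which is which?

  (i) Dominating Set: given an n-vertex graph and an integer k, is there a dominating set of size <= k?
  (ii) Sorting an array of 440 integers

(i) is NP-complete: reduces from Set Cover (with k part of the input).
(ii) is P: merge sort runs in O(n log n).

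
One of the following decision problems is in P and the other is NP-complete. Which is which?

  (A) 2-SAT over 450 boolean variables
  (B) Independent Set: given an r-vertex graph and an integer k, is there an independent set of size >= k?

(A) is P: 2-SAT is solvable in linear time via implication-graph SCCs.
(B) is NP-complete: complement of Clique (with k part of the input).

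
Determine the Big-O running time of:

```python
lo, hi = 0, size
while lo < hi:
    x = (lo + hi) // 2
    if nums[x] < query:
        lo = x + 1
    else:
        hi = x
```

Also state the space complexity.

Time complexity: O(log n).
Space complexity: O(1).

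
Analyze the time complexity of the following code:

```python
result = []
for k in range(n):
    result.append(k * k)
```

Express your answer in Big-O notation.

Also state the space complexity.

Time complexity: O(n).
Space complexity: O(n).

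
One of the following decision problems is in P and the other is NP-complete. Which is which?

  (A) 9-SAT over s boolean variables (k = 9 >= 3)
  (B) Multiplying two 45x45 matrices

(A) is NP-complete: 3-SAT is NP-complete (Cook-Levin); k-SAT for k>=3 reduces from 3-SAT.
(B) is P: the schoolbook algorithm runs in O(n^3).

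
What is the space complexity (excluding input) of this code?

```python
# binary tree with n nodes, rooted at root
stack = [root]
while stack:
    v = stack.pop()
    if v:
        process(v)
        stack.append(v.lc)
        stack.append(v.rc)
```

Space complexity: O(n).
Auxiliary storage grows linearly with the input size n in the worst case.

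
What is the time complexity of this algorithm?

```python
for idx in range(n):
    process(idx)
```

Time complexity: O(n).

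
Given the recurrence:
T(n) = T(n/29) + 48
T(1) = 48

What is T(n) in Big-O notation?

Each step divides n by 29 and adds 48. After log_29(n) steps, T(n) = O(log n).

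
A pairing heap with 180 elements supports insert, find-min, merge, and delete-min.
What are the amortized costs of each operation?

Pairing heaps are self-adjusting heap-ordered trees. Insert and merge link two roots: O(1). Find-min reads the root: O(1). Delete-min removes the root, then pairs children in two passes; amortized cost is O(log 180) = O(log n).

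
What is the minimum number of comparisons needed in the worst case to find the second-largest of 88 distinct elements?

Lower bound: finding the max needs 88-1 comparisons. By the adversary weight-doubling argument, the max must personally win >= ceil(log_2(88)) = 7 comparisons; the 2nd-largest is among those 7 losers, needing 7-1 more comparisons. Total >= 88-1 + 7-1 = 93. A balanced knockout tournament achieves this.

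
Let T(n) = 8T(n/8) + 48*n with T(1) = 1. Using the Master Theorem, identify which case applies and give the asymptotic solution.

a=8, b=8, f(n)=48*n.
log_8(8) = 1, so n^(log_b(a)) = n.
f(n) = Theta(n), so Case 2 applies.
T(n) = Theta(n log n).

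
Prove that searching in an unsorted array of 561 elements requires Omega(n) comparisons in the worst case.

An adversary can always place the target in the last position checked. Until all 561 positions are examined, the target might be in any unchecked position. Therefore 561 comparisons are necessary.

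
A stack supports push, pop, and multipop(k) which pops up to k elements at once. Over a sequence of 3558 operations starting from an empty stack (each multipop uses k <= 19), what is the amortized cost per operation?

Each element is pushed exactly once and popped at most once (whether by pop or as part of a multipop). So the total number of individual pops over the whole sequence is at most the number of pushes, which is at most 3558. Total work <= 2 * 3558, hence O(1) amortized per operation.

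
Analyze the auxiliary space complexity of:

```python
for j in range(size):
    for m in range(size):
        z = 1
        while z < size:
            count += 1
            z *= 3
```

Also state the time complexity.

Space complexity: O(1).
Only a constant amount of auxiliary storage is used; nothing grows with n.
Time complexity: O(n^2 log n).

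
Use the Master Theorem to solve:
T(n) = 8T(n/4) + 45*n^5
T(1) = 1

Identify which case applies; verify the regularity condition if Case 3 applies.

a=8, b=4, f(n)=45*n^5.
log_4(8) = 1.5 < 5.
f(n) = Omega(n^(1.5+epsilon)) for some epsilon > 0, so Case 3 is the candidate.
Regularity: a*f(n/b) = 8*45*(n/4)^5 = (8/1024)*45*n^5 <= c*f(n) with c = 8/1024 < 1. Satisfied.
Case 3: T(n) = Theta(n^5).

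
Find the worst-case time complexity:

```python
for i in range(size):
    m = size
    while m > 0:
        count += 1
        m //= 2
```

Time complexity: O(n log n).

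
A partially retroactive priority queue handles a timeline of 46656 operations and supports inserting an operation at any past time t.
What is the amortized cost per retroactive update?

Partially retroactive priority queues (Demaine-Iacono-Langerman) allow updates at past times with queries only at the present. With a balanced BST over the m = 46656 timeline events tracking bridges, each retroactive insert or delete is O(log m) amortized.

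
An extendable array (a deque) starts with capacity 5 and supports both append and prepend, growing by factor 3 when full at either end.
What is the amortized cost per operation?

Growth at either end copies all elements; capacities form a geometric sequence with ratio 3, so total copy cost over n operations is O(n) (two geometric series). Amortized O(1).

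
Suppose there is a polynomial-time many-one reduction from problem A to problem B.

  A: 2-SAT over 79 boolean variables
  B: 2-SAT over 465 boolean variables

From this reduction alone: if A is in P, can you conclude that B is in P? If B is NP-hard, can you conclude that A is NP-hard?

A poly-time reduction A <=_p B transfers tractability DOWN (B easy => A easy) and hardness UP (A hard => B hard), not the reverse.
From A in P, the reduction alone does NOT give B in P: any problem in P trivially reduces to SAT, yet SAT is not known to be in P.
From B NP-hard, the reduction alone does NOT give A NP-hard: again, easy problems reduce to hard ones.
(Here in fact A is P and B is P.)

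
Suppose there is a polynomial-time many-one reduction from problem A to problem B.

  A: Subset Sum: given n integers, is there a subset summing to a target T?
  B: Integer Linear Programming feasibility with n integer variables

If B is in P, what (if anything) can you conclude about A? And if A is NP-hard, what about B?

A poly-time reduction A <=_p B means any A-instance can be transformed to a B-instance in poly time.
If B is in P: compose the reduction with B's poly-time algorithm to solve A in poly time, so A is in P.
If A is NP-hard: every NP problem reduces to A, which reduces to B; composing reductions, every NP problem reduces to B, so B is NP-hard.
(Here in fact A is NP-complete and B is NP-complete.)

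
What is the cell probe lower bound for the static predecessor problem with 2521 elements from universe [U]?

The Patrascu-Thorup lower bound shows any data structure on n = 2521 elements using O(n * polylog(n)) space requires Omega(log log U) query time. van Emde Boas trees achieve O(log log U) with O(U) space.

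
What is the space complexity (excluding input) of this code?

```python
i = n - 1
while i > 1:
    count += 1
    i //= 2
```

Space complexity: O(1).
Only a constant amount of auxiliary storage is used; nothing grows with n.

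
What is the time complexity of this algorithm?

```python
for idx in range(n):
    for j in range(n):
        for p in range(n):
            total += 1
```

Time complexity: O(n^3).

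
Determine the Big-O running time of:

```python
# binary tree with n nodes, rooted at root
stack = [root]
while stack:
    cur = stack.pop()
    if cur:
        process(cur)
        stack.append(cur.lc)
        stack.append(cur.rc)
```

Time complexity: O(n).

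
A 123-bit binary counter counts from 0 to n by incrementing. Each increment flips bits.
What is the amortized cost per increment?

Bit i flips every 2^i increments. Total flips over n increments: sum_{i=0}^{123} n/2^i < 2n. Amortized cost: 2n/n = O(1).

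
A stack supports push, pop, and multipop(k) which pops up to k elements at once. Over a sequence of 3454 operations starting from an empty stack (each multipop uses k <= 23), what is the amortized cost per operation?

Each element is pushed exactly once and popped at most once (whether by pop or as part of a multipop). So the total number of individual pops over the whole sequence is at most the number of pushes, which is at most 3454. Total work <= 2 * 3454, hence O(1) amortized per operation.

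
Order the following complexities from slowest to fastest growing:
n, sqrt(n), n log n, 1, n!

Ordered by growth rate: 1 < sqrt(n) < n < n log n < n!.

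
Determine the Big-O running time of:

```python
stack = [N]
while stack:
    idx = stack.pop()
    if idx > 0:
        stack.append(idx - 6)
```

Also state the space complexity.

Time complexity: O(n).
Space complexity: O(1).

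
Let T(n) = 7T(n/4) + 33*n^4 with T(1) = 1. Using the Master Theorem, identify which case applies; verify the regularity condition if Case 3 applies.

a=7, b=4, f(n)=33*n^4.
log_4(7) = 1.404 < 4.
f(n) = Omega(n^(1.404+epsilon)) for some epsilon > 0, so Case 3 is the candidate.
Regularity: a*f(n/b) = 7*33*(n/4)^4 = (7/256)*33*n^4 <= c*f(n) with c = 7/256 < 1. Satisfied.
Case 3: T(n) = Theta(n^4).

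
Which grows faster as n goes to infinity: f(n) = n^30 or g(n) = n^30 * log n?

g(n) = n^30 * log n grows faster: extra log n factor -> infinity.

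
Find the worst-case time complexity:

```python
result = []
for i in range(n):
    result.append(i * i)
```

Time complexity: O(n).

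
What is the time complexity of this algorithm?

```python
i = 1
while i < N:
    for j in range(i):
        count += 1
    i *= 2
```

Time complexity: O(n).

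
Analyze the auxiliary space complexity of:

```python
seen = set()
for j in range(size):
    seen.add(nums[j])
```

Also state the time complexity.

Space complexity: O(n).
Auxiliary storage grows linearly with the input size n in the worst case.
Time complexity: O(n).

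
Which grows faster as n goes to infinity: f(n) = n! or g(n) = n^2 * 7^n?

f(n) = n! grows faster: by Stirling n! ~ (n/e)^n sqrt(2*pi*n); (n/e)^n eventually dominates n^2 * 7^n.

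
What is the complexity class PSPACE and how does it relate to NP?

PSPACE is the class of problems solvable with polynomial space. NP is a subset of PSPACE (a poly-space machine can enumerate all certificates). PSPACE-complete problems include QBF (quantified Boolean formulas) and generalized games. It is unknown whether NP = PSPACE.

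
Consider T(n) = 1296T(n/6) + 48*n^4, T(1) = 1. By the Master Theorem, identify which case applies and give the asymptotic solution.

a=1296, b=6, f(n)=48*n^4.
log_6(1296) = 4, so n^(log_b(a)) = n^4.
f(n) = Theta(n^4), so Case 2 applies.
T(n) = Theta(n^4 log n).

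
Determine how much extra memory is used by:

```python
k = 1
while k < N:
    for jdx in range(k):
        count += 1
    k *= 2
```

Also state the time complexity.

Space complexity: O(1).
Only a constant amount of auxiliary storage is used; nothing grows with n.
Time complexity: O(n).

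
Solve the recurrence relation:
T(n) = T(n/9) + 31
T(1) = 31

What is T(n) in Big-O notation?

Each step divides n by 9 and adds 31. After log_9(n) steps, T(n) = O(log n).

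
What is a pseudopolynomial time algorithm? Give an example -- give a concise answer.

A pseudopolynomial algorithm runs in time polynomial in the numeric value of the input, but exponential in the input length. The dynamic programming solution for Subset Sum runs in O(n*W) where W is the target sum. This is pseudopolynomial because W can be exponential in the number of bits to represent it.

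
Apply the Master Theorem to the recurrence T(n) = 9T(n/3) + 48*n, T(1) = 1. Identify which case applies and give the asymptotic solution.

a=9, b=3, f(n)=48*n.
log_3(9) = 2 > 1.
Since f(n) = O(n^1) is polynomially smaller than n^2, Case 1 applies.
T(n) = Theta(n^2).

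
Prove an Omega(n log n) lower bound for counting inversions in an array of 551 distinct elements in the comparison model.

Decision-tree argument: at any leaf, the comparisons made (with transitivity) must totally order all 551 elements -- otherwise some pair (i,j) is unordered, and an adversary can present two inputs agreeing on every comparison made but with that pair flipped, changing the inversion count by 1, so the leaf's output is wrong on one of them. Hence the tree has >= 551! leaves and height >= log_2(551!) = Omega(n log n). Modified merge sort achieves O(n log n).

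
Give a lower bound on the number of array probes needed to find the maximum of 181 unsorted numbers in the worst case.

Adversary: any unprobed cell could hold a value larger than everything seen so far. If fewer than 181 cells are probed, the adversary places the max in an unprobed cell. So all 181 cells must be examined; together with 181-1 comparisons this is tight.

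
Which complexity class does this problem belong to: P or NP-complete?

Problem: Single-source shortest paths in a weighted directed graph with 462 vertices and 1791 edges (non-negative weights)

This problem is in P: Dijkstra's algorithm runs in O((V+E) log V).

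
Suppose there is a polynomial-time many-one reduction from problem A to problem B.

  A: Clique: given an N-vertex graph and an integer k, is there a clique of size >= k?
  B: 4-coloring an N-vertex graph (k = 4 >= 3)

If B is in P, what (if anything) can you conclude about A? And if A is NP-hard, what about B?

A poly-time reduction A <=_p B means any A-instance can be transformed to a B-instance in poly time.
If B is in P: compose the reduction with B's poly-time algorithm to solve A in poly time, so A is in P.
If A is NP-hard: every NP problem reduces to A, which reduces to B; composing reductions, every NP problem reduces to B, so B is NP-hard.
(Here in fact A is NP-complete and B is NP-complete.)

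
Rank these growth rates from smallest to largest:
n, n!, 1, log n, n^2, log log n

Ordered by growth rate: 1 < log log n < log n < n < n^2 < n!.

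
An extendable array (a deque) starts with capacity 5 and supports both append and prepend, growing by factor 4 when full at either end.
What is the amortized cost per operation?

Growth at either end copies all elements; capacities form a geometric sequence with ratio 4, so total copy cost over n operations is O(n) (two geometric series). Amortized O(1).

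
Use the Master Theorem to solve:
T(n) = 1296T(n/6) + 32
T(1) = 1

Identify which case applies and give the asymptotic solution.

a=1296, b=6, f(n)=32.
log_6(1296) = 4 > 0.
Since f(n) = O(n^0) is polynomially smaller than n^4, Case 1 applies.
T(n) = Theta(n^4).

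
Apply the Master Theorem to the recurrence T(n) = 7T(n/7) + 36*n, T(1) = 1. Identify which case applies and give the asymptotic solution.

a=7, b=7, f(n)=36*n.
log_7(7) = 1, so n^(log_b(a)) = n.
f(n) = Theta(n), so Case 2 applies.
T(n) = Theta(n log n).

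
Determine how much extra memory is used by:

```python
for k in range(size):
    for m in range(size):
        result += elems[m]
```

Space complexity: O(1).
Only a constant amount of auxiliary storage is used; nothing grows with n.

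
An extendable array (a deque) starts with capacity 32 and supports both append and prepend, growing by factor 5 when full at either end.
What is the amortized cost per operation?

Growth at either end copies all elements; capacities form a geometric sequence with ratio 5, so total copy cost over n operations is O(n) (two geometric series). Amortized O(1).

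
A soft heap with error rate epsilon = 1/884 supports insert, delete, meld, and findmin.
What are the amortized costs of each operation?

Soft heaps (Chazelle) allow up to an epsilon = 1/884 fraction of elements to have corrupted (raised) keys. Insert is O(log(1/epsilon)) = O(log 884) amortized -- the structure maintains heap-ordered binary trees of rank bounded by O(log(1/epsilon)). Meld concatenates root lists: O(1) amortized. Delete and findmin are O(1) amortized.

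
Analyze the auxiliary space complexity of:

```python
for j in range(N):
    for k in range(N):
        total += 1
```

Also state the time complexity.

Space complexity: O(1).
Only a constant amount of auxiliary storage is used; nothing grows with n.
Time complexity: O(n^2).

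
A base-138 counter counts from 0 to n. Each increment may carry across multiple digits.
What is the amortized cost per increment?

Digit at position i changes every 138^i increments. Total digit changes over n increments: n * 138/(138-1) = O(n). Amortized: O(1).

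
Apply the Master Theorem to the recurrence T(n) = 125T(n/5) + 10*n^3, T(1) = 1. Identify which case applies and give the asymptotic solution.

a=125, b=5, f(n)=10*n^3.
log_5(125) = 3, so n^(log_b(a)) = n^3.
f(n) = Theta(n^3), so Case 2 applies.
T(n) = Theta(n^3 log n).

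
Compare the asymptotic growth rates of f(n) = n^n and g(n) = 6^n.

f(n) = n^n grows faster: n^n / 6^n = (n/6)^n -> infinity once n > 6.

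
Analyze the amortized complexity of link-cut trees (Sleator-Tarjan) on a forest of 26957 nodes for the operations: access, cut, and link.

Link-cut trees represent the forest using splay trees over preferred paths. With potential Phi = sum over nodes of log(size of virtual subtree), each access on 26957 nodes is O(log 26957) = O(log n) amortized by the splay-tree access lemma. Cut and link are O(1) plus one access.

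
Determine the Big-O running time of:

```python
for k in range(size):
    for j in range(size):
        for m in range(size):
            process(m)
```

Time complexity: O(n^3).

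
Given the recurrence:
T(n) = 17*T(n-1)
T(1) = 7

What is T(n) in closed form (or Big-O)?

Each step multiplies by 17. T(n) = T(1)*17^(n-1) = 7*17^(n-1).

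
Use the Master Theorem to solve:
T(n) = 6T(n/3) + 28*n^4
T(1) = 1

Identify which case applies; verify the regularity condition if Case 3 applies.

a=6, b=3, f(n)=28*n^4.
log_3(6) = 1.631 < 4.
f(n) = Omega(n^(1.631+epsilon)) for some epsilon > 0, so Case 3 is the candidate.
Regularity: a*f(n/b) = 6*28*(n/3)^4 = (6/81)*28*n^4 <= c*f(n) with c = 6/81 < 1. Satisfied.
Case 3: T(n) = Theta(n^4).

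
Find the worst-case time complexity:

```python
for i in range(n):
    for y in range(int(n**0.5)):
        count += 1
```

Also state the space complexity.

Time complexity: O(n * sqrt(n)).
Space complexity: O(1).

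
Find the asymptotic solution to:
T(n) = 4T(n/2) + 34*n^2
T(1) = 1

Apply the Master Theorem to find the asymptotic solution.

a=4, b=2, f(n)=34*n^2. log_2(4) = 2. Case 2: T(n) = O(n^2 log n).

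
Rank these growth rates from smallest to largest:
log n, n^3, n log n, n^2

Ordered by growth rate: log n < n log n < n^2 < n^3.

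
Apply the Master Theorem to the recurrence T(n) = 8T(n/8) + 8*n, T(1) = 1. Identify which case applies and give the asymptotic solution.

a=8, b=8, f(n)=8*n.
log_8(8) = 1, so n^(log_b(a)) = n.
f(n) = Theta(n), so Case 2 applies.
T(n) = Theta(n log n).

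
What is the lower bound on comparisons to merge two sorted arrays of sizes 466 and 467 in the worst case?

Adversary: with |466 - 467| <= 1 the inputs can be fully interleaved so that every adjacent pair in the merged output comes from different arrays. Then each of the 932 adjacent pairs must be directly compared, or the algorithm cannot determine their relative order. Standard merge meets this bound.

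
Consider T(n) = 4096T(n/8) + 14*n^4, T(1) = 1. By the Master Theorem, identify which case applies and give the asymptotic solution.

a=4096, b=8, f(n)=14*n^4.
log_8(4096) = 4, so n^(log_b(a)) = n^4.
f(n) = Theta(n^4), so Case 2 applies.
T(n) = Theta(n^4 log n).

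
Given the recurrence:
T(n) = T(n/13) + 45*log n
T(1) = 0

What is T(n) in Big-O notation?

Each of the log_13(n) levels adds O(log n). T(n) = O(log^2 n).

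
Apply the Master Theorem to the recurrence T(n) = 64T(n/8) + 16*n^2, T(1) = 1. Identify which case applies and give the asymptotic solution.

a=64, b=8, f(n)=16*n^2.
log_8(64) = 2, so n^(log_b(a)) = n^2.
f(n) = Theta(n^2), so Case 2 applies.
T(n) = Theta(n^2 log n).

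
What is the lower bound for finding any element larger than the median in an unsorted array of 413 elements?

To find an element larger than the median of 413 elements, we must see Omega(n) elements. Without seeing enough elements, an adversary can make any unseen element the median.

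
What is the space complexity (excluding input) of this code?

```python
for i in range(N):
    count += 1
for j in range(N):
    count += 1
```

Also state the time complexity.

Space complexity: O(1).
Only a constant amount of auxiliary storage is used; nothing grows with n.
Time complexity: O(n).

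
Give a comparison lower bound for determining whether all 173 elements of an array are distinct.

In the algebraic decision-tree model, the YES region for element distinctness on 173 elements has 173! connected components (one per ordering). Ben-Or's theorem then gives a lower bound of Omega(log(n!)) = Omega(n log n).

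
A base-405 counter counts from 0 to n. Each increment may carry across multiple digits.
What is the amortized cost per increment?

Digit at position i changes every 405^i increments. Total digit changes over n increments: n * 405/(405-1) = O(n). Amortized: O(1).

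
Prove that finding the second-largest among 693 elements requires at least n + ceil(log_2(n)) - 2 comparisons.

Lower bound (adversary): identifying the maximum requires 693-1 comparisons (each eliminates one candidate). Assign weight 1 to each element; on each comparison the adversary lets the heavier side win and gives it the loser's weight. The max ends with weight 693, but each comparison it wins at most doubles its weight, so the max must win >= ceil(log_2(693)) = 10 comparisons. The second-largest is one of those 10 direct losers to the max, and identifying which one is largest needs >= 10-1 further comparisons. Total >= 693-1 + 10-1 = 701.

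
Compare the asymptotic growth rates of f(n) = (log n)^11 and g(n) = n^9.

g(n) = n^9 grows faster: any positive polynomial dominates any polylog.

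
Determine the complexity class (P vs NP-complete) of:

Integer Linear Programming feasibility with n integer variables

This problem is NP-complete: ILP feasibility is NP-complete (LP relaxation is in P).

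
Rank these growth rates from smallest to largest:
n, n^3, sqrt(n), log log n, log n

Ordered by growth rate: log log n < log n < sqrt(n) < n < n^3.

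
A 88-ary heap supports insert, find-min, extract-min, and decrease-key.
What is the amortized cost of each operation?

The 88-ary heap has height O(log_88 n). Insert sifts up: O(log_88 n). Find-min reads the root: O(1). Extract-min sifts down comparing 88 children per level: O(88 * log_88 n). Decrease-key sifts up: O(log_88 n).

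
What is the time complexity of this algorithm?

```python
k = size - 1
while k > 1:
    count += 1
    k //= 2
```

Time complexity: O(log n).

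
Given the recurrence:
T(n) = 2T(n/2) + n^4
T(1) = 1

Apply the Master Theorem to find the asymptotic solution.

a=2, b=2, f(n)=n^4. log_2(2) = 1 < 4. Case 3: T(n) = O(n^4).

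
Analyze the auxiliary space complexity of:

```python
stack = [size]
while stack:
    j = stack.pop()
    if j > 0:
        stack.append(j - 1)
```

Space complexity: O(1).
Only a constant amount of auxiliary storage is used; nothing grows with n.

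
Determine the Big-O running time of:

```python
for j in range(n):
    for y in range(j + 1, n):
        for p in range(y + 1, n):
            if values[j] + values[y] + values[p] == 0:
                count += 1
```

Time complexity: O(n^3).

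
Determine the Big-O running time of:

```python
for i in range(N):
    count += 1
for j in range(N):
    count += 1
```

Time complexity: O(n).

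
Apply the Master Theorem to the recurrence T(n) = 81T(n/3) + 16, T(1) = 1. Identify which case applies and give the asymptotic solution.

a=81, b=3, f(n)=16.
log_3(81) = 4 > 0.
Since f(n) = O(n^0) is polynomially smaller than n^4, Case 1 applies.
T(n) = Theta(n^4).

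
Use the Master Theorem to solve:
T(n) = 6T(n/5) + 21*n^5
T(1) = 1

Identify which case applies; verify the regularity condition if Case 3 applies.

a=6, b=5, f(n)=21*n^5.
log_5(6) = 1.113 < 5.
f(n) = Omega(n^(1.113+epsilon)) for some epsilon > 0, so Case 3 is the candidate.
Regularity: a*f(n/b) = 6*21*(n/5)^5 = (6/3125)*21*n^5 <= c*f(n) with c = 6/3125 < 1. Satisfied.
Case 3: T(n) = Theta(n^5).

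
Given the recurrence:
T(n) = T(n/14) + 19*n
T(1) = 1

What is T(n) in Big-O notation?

Geometric series: 19*n*(1 + 1/14 + 1/14^2 + ...) = O(n). T(n) = O(n).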